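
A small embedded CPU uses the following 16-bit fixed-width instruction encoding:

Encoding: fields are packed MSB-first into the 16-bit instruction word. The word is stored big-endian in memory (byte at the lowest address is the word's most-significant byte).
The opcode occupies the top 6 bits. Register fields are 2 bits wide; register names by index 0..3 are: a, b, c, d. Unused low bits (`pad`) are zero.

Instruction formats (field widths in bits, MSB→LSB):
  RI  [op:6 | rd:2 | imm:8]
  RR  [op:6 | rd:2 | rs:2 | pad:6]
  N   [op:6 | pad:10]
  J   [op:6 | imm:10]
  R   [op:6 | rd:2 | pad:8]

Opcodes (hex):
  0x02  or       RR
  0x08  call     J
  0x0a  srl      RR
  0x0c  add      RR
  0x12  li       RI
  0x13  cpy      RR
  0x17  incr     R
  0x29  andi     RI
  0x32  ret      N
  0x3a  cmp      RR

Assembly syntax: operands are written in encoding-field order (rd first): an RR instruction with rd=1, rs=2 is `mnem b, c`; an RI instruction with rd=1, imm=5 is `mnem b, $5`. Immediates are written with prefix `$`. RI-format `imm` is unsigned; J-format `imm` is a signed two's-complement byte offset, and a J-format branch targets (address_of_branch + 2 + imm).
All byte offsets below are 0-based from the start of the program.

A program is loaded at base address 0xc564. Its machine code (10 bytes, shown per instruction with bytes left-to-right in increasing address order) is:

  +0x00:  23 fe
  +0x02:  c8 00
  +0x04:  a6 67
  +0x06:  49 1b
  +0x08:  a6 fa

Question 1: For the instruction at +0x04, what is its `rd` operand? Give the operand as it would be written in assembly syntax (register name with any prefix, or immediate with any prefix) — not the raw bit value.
@+04  big-endian(a6 67) = 0xa667
  op=0xa667>>10=0x29 ⇒ andi (RI)
  rd@[9:8]=0x2 ⇒ c
  imm@[7:0]=0x67 ⇒ $103

c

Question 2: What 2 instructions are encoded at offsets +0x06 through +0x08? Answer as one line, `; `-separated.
@+06  big-endian(49 1b) = 0x491b
  top 6b → 0x12 → li [RI]
  rd@[9:8]=0x1 ⇒ b
  imm@[7:0]=0x1b ⇒ $27
@+08  big-endian(a6 fa) = 0xa6fa
  top 6b → 0x29 → andi [RI]
  rd@[9:8]=0x2 ⇒ c
  imm@[7:0]=0xfa ⇒ $250

li b, $27; andi c, $250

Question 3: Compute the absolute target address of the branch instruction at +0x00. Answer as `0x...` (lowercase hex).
0xc564

[00] 23 fe → 0x23fe
  op=0x23fe>>10=0x8 ⇒ call (J)
  imm@[9:0]=0x3fe (s10→-2) ⇒ $-2
  target = base 0xc564 + off 0x00 + 2 + imm -2 = 0xc564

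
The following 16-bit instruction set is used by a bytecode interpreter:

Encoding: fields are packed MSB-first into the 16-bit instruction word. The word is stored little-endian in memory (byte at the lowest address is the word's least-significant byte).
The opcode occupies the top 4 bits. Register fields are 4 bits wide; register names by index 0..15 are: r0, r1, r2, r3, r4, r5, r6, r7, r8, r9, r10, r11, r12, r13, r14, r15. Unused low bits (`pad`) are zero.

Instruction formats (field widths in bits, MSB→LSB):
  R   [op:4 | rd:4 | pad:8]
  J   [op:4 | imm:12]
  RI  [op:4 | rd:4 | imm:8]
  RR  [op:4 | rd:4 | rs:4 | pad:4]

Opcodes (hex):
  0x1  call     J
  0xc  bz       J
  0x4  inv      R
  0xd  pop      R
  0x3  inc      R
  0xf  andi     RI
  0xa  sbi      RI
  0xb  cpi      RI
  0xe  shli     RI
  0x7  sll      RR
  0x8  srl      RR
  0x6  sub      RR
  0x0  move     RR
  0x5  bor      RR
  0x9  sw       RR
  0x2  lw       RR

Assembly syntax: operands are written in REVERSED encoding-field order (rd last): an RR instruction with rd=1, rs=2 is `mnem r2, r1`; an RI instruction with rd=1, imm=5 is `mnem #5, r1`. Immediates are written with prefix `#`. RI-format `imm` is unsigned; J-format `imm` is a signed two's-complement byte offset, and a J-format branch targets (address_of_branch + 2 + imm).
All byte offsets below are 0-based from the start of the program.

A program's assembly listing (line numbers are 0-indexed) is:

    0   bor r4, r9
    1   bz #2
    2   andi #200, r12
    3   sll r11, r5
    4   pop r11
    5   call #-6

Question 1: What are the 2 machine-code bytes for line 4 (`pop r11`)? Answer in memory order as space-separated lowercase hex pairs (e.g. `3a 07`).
4. pop fields op=0xd:4|rd=11:4|pad=0:8 → word db00h → 00 db

00 db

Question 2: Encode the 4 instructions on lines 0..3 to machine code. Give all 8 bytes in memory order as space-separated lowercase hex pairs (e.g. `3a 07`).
L0: bor op=0x5:4|rd=9:4|rs=4:4|pad=0:4 ⇒ 0x5940 ⇒ little 40 59
L1: bz op=0xc:4|imm=2:12 ⇒ 0xc002 ⇒ little 02 c0
L2: andi op=0xf:4|rd=12:4|imm=200:8 ⇒ 0xfcc8 ⇒ little c8 fc
L3: sll op=0x7:4|rd=5:4|rs=11:4|pad=0:4 ⇒ 0x75b0 ⇒ little b0 75

40 59 02 c0 c8 fc b0 75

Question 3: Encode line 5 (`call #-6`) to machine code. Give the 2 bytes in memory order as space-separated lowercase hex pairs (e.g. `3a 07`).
fa 1f

5. call fields op=0x1:4|imm=-6:12 → word 1ffah → fa 1f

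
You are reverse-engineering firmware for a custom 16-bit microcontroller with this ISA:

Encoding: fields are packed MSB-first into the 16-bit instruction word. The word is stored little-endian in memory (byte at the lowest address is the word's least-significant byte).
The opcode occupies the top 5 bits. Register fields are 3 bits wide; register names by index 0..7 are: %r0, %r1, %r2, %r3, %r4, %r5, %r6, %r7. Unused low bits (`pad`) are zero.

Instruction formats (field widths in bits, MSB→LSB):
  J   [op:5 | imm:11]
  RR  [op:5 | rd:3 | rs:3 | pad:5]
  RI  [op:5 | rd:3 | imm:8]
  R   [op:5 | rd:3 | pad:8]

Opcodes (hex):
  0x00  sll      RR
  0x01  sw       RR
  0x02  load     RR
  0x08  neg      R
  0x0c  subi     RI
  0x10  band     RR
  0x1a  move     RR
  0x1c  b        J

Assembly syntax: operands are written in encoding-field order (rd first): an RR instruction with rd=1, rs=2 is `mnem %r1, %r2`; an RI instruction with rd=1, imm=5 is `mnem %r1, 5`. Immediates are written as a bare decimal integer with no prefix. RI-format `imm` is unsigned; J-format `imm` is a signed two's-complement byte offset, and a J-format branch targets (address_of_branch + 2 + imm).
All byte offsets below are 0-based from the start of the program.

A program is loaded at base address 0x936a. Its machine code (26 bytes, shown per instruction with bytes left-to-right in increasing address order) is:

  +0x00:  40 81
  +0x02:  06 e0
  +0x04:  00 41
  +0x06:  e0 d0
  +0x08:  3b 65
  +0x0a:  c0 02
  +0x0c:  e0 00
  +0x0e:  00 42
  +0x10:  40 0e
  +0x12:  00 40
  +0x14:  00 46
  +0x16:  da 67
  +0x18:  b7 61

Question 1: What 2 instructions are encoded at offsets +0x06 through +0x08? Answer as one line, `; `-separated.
off 0x06: read e0 d0 as little → 0xd0e0
  opcode bits[15:11]=0x1a: move/RR
  rd: (w>>8)&0x7=0x0 → %r0
  rs: (w>>5)&0x7=0x7 → %r7
off 0x08: read 3b 65 as little → 0x653b
  opcode bits[15:11]=0xc: subi/RI
  rd: (w>>8)&0x7=0x5 → %r5
  imm: (w>>0)&0xff=0x3b → 59

move %r0, %r7; subi %r5, 59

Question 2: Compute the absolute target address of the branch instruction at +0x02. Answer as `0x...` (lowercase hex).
off 0x02: read 06 e0 as little → 0xe006
  opcode bits[15:11]=0x1c: b/J
  imm@[10:0]=0x6 ⇒ 6
  target = base 0x936a + off 0x02 + 2 + imm 6 = 0x9374

0x9374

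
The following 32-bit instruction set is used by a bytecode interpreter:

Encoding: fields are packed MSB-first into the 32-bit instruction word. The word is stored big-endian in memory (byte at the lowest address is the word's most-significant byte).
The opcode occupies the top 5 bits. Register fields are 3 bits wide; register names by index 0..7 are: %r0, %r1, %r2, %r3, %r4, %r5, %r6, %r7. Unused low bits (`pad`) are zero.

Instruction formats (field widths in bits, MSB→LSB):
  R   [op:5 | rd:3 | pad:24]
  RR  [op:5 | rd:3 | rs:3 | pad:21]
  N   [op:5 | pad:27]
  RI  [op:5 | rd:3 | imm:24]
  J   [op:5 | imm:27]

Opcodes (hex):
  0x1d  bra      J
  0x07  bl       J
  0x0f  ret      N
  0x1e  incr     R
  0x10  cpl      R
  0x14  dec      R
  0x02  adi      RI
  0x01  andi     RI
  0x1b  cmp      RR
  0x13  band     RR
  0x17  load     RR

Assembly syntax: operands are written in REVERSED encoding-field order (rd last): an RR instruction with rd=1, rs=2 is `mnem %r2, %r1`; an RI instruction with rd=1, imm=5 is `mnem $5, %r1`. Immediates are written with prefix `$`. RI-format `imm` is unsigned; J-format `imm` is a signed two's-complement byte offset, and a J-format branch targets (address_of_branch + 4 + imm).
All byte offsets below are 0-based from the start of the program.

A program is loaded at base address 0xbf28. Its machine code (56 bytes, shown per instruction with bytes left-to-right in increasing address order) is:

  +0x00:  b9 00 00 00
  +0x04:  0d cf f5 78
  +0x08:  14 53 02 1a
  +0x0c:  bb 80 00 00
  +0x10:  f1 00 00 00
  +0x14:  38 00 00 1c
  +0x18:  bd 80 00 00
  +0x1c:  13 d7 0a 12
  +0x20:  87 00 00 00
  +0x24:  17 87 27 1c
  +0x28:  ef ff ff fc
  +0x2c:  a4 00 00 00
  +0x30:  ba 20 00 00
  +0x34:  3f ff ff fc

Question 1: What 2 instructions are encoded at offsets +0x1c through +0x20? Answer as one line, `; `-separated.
@+1c  big-endian(13 d7 0a 12) = 0x13d70a12
  opcode bits[31:27]=0x2: adi/RI
  rd: (w>>24)&0x7=0x3 → %r3
  imm: (w>>0)&0xffffff=0xd70a12 → $14092818
@+20  big-endian(87 00 00 00) = 0x87000000
  opcode bits[31:27]=0x10: cpl/R
  rd: (w>>24)&0x7=0x7 → %r7

adi $14092818, %r3; cpl %r7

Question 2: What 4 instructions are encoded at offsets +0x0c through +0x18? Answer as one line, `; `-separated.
load %r4, %r3; incr %r1; bl $28; load %r4, %r5

[0c] bb 80 00 00 → 0xbb800000
  op=0xbb800000>>27=0x17 ⇒ load (RR)
  [26:24] rd=3 = %r3
  [23:21] rs=4 = %r4
[10] f1 00 00 00 → 0xf1000000
  op=0xf1000000>>27=0x1e ⇒ incr (R)
  [26:24] rd=1 = %r1
[14] 38 00 00 1c → 0x3800001c
  op=0x3800001c>>27=0x7 ⇒ bl (J)
  [26:0] imm=28 = $28
[18] bd 80 00 00 → 0xbd800000
  op=0xbd800000>>27=0x17 ⇒ load (RR)
  [26:24] rd=5 = %r5
  [23:21] rs=4 = %r4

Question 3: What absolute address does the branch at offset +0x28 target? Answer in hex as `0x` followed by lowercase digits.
0xbf50

[28] ef ff ff fc → 0xeffffffc
  op=0xeffffffc>>27=0x1d ⇒ bra (J)
  imm@[26:0]=0x7fffffc (s27→-4) ⇒ $-4
  target = base 0xbf28 + off 0x28 + 4 + imm -4 = 0xbf50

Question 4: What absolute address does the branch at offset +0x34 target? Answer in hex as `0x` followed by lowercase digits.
+0x34: 3f ff ff fc ⇒ word 0x3ffffffc (big)
  top 5b → 0x7 → bl [J]
  [26:0] imm=134217724 (s27→-4) = $-4
  target = base 0xbf28 + off 0x34 + 4 + imm -4 = 0xbf5c

0xbf5c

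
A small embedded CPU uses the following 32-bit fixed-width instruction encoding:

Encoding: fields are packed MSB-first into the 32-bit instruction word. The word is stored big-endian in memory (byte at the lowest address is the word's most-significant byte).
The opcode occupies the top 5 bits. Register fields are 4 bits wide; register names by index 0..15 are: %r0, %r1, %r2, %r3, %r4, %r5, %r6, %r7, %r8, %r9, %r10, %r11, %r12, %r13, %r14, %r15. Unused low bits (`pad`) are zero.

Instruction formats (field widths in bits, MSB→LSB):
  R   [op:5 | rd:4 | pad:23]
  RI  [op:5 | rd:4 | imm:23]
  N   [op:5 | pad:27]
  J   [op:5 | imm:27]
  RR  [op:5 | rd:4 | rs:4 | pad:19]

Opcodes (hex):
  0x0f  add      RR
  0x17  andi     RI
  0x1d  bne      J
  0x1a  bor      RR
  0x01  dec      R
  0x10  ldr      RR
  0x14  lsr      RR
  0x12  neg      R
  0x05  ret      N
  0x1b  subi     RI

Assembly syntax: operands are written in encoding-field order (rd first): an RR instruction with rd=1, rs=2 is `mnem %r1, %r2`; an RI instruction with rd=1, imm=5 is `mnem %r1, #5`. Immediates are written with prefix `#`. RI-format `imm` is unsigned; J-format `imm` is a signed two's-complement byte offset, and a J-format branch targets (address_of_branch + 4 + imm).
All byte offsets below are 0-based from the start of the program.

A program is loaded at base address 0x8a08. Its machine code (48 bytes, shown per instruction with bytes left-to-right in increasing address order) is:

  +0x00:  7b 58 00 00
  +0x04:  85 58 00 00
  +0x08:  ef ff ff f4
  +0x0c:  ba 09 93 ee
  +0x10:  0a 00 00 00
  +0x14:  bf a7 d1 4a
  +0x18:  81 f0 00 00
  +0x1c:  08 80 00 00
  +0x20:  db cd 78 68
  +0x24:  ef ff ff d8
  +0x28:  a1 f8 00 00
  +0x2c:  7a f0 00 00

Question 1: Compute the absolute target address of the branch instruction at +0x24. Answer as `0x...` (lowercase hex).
0x8a08

+0x24: ef ff ff d8 ⇒ word 0xefffffd8 (big)
  opcode bits[31:27]=0x1d: bne/J
  imm: (w>>0)&0x7ffffff=0x7ffffd8 (s27→-40) → #-40
  target = base 0x8a08 + off 0x24 + 4 + imm -40 = 0x8a08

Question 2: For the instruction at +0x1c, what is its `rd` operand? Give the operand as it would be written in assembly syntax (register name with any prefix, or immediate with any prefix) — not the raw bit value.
@+1c  big-endian(08 80 00 00) = 0x08800000
  opcode bits[31:27]=0x1: dec/R
  rd: (w>>23)&0xf=0x1 → %r1

%r1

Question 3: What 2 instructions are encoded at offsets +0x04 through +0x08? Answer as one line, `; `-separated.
ldr %r10, %r11; bne #-12

off 0x04: read 85 58 00 00 as big → 0x85580000
  op=0x85580000>>27=0x10 ⇒ ldr (RR)
  rd@[26:23]=0xa ⇒ %r10
  rs@[22:19]=0xb ⇒ %r11
off 0x08: read ef ff ff f4 as big → 0xeffffff4
  op=0xeffffff4>>27=0x1d ⇒ bne (J)
  imm@[26:0]=0x7fffff4 (s27→-12) ⇒ #-12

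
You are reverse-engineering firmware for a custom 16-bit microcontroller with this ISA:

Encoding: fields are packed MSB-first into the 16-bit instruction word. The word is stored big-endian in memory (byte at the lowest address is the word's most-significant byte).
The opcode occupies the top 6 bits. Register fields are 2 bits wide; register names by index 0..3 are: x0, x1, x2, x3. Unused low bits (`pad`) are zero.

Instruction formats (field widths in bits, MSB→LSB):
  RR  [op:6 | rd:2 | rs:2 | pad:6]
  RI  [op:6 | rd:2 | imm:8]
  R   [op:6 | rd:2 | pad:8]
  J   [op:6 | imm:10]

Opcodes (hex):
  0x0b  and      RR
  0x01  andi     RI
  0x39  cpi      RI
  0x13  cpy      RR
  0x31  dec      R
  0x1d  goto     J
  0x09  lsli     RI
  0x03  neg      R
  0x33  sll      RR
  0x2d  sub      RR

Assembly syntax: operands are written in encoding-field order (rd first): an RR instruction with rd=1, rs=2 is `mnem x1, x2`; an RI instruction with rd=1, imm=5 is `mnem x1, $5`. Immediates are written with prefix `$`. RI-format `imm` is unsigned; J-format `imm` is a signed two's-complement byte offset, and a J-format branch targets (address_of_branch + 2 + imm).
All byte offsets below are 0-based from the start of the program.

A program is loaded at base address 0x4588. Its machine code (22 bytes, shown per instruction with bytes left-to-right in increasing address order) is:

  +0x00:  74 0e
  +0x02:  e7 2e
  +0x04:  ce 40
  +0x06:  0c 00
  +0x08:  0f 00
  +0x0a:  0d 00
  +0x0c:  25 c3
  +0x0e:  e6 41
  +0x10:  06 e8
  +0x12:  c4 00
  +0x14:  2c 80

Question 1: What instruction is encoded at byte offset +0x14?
off 0x14: read 2c 80 as big → 0x2c80
  top 6b → 0xb → and [RR]
  [9:8] rd=0 = x0
  [7:6] rs=2 = x2

and x0, x2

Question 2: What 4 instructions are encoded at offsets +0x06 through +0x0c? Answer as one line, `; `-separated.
neg x0; neg x3; neg x1; lsli x1, $195

[06] 0c 00 → 0x0c00
  opcode bits[15:10]=0x3: neg/R
  rd: (w>>8)&0x3=0x0 → x0
[08] 0f 00 → 0x0f00
  opcode bits[15:10]=0x3: neg/R
  rd: (w>>8)&0x3=0x3 → x3
[0a] 0d 00 → 0x0d00
  opcode bits[15:10]=0x3: neg/R
  rd: (w>>8)&0x3=0x1 → x1
[0c] 25 c3 → 0x25c3
  opcode bits[15:10]=0x9: lsli/RI
  rd: (w>>8)&0x3=0x1 → x1
  imm: (w>>0)&0xff=0xc3 → $195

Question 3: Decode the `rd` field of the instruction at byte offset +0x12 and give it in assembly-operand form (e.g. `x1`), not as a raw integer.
[12] c4 00 → 0xc400
  opcode bits[15:10]=0x31: dec/R
  rd: (w>>8)&0x3=0x0 → x0

x0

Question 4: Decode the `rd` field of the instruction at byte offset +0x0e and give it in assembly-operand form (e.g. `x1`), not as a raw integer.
x2

+0x0e: e6 41 ⇒ word 0xe641 (big)
  op=0xe641>>10=0x39 ⇒ cpi (RI)
  [9:8] rd=2 = x2
  [7:0] imm=65 = $65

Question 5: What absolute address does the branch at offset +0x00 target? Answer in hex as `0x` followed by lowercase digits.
+0x00: 74 0e ⇒ word 0x740e (big)
  op=0x740e>>10=0x1d ⇒ goto (J)
  imm: (w>>0)&0x3ff=0xe → $14
  target = base 0x4588 + off 0x00 + 2 + imm 14 = 0x4598

0x4598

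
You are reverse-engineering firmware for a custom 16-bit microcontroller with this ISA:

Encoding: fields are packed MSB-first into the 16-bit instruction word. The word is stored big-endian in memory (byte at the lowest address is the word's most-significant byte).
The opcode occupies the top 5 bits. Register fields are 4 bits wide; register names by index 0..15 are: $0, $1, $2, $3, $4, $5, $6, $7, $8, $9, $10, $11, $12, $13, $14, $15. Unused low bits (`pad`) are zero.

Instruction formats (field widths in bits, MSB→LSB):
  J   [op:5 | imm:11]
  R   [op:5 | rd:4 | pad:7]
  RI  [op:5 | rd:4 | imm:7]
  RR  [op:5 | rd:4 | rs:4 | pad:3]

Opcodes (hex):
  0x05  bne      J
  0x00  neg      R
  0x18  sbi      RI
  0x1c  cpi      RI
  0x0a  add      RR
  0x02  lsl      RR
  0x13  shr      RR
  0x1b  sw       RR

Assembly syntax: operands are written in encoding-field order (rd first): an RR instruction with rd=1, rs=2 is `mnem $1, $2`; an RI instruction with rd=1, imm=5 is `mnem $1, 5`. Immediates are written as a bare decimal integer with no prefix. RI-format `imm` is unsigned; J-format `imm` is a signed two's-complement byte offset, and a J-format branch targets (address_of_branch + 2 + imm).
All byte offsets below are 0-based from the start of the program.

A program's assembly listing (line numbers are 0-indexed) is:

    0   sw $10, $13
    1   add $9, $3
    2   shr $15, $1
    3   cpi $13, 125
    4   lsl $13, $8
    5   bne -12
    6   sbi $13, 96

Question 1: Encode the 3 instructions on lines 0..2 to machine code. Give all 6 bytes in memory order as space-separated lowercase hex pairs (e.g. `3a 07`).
0. sw fields op=0x1b:5|rd=10:4|rs=13:4|pad=0:3 → word dd68h → dd 68
1. add fields op=0xa:5|rd=9:4|rs=3:4|pad=0:3 → word 5498h → 54 98
2. shr fields op=0x13:5|rd=15:4|rs=1:4|pad=0:3 → word 9f88h → 9f 88

dd 68 54 98 9f 88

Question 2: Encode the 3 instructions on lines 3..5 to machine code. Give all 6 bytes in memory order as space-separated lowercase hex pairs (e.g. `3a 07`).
L3: cpi op=0x1c:5|rd=13:4|imm=125:7 ⇒ 0xe6fd ⇒ big e6 fd
L4: lsl op=0x2:5|rd=13:4|rs=8:4|pad=0:3 ⇒ 0x16c0 ⇒ big 16 c0
L5: bne op=0x5:5|imm=-12:11 ⇒ 0x2ff4 ⇒ big 2f f4

e6 fd 16 c0 2f f4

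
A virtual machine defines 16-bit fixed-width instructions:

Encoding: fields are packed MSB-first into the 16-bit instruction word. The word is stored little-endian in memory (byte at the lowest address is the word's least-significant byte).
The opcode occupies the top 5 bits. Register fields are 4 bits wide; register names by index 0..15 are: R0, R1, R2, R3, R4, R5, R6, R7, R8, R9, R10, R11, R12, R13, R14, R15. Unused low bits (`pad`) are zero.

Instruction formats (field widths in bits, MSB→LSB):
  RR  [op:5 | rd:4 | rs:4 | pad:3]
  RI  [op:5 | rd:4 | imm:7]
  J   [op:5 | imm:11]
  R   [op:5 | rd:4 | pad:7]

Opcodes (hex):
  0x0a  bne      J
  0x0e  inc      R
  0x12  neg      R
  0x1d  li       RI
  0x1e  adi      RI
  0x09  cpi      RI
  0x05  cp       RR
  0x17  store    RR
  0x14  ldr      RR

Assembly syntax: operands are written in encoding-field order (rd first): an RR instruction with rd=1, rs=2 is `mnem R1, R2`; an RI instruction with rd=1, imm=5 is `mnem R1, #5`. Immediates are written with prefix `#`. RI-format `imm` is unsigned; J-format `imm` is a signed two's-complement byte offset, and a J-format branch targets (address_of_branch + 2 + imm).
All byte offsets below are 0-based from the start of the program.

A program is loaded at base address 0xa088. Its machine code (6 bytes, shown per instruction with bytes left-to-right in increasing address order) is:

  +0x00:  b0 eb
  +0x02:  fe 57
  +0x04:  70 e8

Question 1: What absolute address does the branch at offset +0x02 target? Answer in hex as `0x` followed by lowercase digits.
0xa08a

@+02  little-endian(fe 57) = 0x57fe
  top 5b → 0xa → bne [J]
  imm@[10:0]=0x7fe (s11→-2) ⇒ #-2
  target = base 0xa088 + off 0x02 + 2 + imm -2 = 0xa08a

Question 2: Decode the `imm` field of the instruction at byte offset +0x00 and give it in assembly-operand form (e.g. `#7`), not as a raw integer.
#48

off 0x00: read b0 eb as little → 0xebb0
  opcode bits[15:11]=0x1d: li/RI
  [10:7] rd=7 = R7
  [6:0] imm=48 = #48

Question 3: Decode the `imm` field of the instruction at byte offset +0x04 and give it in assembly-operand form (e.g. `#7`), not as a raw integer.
@+04  little-endian(70 e8) = 0xe870
  op=0xe870>>11=0x1d ⇒ li (RI)
  [10:7] rd=0 = R0
  [6:0] imm=112 = #112

#112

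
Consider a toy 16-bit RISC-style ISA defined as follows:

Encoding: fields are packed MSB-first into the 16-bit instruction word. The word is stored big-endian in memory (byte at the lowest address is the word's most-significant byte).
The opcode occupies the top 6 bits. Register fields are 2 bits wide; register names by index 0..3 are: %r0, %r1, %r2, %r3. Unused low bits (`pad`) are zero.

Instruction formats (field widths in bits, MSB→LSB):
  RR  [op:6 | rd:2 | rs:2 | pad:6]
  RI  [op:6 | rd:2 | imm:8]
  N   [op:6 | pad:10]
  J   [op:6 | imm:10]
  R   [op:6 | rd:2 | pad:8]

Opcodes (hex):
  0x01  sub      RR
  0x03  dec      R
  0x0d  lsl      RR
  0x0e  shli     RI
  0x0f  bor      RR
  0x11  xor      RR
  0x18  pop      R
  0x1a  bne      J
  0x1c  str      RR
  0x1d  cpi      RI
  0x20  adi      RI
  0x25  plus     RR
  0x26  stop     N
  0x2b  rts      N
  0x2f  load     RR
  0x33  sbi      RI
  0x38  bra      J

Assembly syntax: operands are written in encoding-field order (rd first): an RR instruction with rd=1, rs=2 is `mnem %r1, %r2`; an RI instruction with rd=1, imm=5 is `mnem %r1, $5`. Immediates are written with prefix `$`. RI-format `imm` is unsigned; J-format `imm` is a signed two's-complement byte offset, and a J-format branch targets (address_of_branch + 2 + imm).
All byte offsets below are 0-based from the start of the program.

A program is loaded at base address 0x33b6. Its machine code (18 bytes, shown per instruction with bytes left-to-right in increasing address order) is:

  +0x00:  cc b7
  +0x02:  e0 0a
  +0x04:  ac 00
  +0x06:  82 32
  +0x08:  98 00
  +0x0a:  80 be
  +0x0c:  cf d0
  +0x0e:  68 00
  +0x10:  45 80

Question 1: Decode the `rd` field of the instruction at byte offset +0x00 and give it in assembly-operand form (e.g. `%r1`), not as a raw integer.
off 0x00: read cc b7 as big → 0xccb7
  op=0xccb7>>10=0x33 ⇒ sbi (RI)
  rd: (w>>8)&0x3=0x0 → %r0
  imm: (w>>0)&0xff=0xb7 → $183

%r0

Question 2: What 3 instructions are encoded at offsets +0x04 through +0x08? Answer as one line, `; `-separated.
@+04  big-endian(ac 00) = 0xac00
  op=0xac00>>10=0x2b ⇒ rts (N)
@+06  big-endian(82 32) = 0x8232
  op=0x8232>>10=0x20 ⇒ adi (RI)
  rd: (w>>8)&0x3=0x2 → %r2
  imm: (w>>0)&0xff=0x32 → $50
@+08  big-endian(98 00) = 0x9800
  op=0x9800>>10=0x26 ⇒ stop (N)

rts; adi %r2, $50; stop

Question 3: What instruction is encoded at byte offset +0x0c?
+0x0c: cf d0 ⇒ word 0xcfd0 (big)
  opcode bits[15:10]=0x33: sbi/RI
  [9:8] rd=3 = %r3
  [7:0] imm=208 = $208

sbi %r3, $208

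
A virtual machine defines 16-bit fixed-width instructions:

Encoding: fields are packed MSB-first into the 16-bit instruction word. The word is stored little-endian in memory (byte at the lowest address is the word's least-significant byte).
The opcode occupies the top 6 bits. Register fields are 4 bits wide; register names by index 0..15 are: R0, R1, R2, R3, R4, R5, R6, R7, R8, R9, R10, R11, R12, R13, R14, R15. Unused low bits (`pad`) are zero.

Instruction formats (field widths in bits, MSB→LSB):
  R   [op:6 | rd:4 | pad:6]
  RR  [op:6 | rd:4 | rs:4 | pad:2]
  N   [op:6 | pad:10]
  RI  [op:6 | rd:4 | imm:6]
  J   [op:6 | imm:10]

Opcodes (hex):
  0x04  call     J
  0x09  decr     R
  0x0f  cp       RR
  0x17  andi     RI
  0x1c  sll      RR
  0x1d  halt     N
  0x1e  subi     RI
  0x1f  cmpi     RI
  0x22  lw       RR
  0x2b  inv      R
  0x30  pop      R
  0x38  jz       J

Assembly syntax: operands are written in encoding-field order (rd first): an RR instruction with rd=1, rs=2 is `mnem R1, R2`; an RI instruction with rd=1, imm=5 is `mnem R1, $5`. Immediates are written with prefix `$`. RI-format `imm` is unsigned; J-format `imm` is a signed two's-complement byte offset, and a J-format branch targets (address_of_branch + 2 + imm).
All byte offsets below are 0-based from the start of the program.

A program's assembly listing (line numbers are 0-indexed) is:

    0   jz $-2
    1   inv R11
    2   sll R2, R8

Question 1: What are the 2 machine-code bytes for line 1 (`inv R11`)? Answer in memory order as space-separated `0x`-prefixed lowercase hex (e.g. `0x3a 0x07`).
L1: inv op=0x2b:6|rd=11:4|pad=0:6 ⇒ 0xaec0 ⇒ little c0 ae

0xc0 0xae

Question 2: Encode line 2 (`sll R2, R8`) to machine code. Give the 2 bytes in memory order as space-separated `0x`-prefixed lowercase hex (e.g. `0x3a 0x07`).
L2: sll op=0x1c:6|rd=2:4|rs=8:4|pad=0:2 ⇒ 0x70a0 ⇒ little a0 70

0xa0 0x70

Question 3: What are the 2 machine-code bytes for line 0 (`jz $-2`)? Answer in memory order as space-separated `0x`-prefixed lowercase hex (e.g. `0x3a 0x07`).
0xfe 0xe3

line 0 (jz): pack op=0x38:6|imm=-2:10 = 0xe3fe; little→ fe e3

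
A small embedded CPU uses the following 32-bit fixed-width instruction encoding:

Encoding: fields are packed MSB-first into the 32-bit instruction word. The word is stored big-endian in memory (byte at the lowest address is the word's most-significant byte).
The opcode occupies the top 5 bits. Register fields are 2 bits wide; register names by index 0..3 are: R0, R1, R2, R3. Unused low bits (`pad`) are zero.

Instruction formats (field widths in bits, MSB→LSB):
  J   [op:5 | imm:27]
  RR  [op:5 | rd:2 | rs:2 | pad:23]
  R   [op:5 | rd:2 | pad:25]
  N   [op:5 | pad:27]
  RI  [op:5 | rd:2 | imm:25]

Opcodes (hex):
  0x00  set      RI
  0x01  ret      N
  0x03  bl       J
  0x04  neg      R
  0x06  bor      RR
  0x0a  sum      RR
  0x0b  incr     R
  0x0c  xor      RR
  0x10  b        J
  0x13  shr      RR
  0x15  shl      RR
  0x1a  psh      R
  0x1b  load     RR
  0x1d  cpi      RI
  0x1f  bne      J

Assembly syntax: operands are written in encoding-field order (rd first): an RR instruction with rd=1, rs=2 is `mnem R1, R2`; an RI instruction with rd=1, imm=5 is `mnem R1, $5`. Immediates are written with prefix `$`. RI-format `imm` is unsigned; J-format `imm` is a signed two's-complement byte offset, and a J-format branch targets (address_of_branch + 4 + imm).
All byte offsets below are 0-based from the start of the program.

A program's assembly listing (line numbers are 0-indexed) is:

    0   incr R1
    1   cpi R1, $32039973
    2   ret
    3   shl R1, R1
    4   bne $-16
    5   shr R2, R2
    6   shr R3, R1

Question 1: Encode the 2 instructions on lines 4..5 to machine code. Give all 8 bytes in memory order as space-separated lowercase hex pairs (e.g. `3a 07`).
ff ff ff f0 9d 00 00 00

line 4 (bne): pack op=0x1f:5|imm=-16:27 = 0xfffffff0; big→ ff ff ff f0
line 5 (shr): pack op=0x13:5|rd=2:2|rs=2:2|pad=0:23 = 0x9d000000; big→ 9d 00 00 00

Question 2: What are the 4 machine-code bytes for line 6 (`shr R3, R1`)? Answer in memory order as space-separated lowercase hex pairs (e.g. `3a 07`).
L6: shr op=0x13:5|rd=3:2|rs=1:2|pad=0:23 ⇒ 0x9e800000 ⇒ big 9e 80 00 00

9e 80 00 00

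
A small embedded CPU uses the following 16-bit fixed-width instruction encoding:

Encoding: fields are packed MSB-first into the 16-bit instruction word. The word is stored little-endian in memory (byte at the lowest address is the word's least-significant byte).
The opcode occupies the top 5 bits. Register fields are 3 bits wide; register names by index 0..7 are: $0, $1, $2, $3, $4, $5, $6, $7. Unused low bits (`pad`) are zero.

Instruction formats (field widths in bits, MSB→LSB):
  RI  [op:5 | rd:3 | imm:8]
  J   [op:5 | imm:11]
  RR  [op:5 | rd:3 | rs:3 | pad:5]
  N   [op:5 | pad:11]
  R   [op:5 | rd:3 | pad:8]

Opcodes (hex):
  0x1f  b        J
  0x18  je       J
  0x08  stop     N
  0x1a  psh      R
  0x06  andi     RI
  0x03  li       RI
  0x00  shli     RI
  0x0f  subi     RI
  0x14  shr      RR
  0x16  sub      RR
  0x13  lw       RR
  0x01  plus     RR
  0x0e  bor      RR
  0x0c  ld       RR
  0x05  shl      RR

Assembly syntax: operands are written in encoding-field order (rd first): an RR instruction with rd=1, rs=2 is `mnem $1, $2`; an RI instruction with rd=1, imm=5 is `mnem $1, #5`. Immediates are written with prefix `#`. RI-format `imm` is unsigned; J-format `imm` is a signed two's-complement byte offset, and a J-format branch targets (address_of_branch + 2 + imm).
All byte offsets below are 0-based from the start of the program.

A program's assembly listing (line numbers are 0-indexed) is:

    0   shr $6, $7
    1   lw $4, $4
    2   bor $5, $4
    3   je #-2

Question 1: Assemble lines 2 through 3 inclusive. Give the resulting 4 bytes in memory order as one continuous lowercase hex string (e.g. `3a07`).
line 2 (bor): pack op=0xe:5|rd=5:3|rs=4:3|pad=0:5 = 0x7580; little→ 80 75
line 3 (je): pack op=0x18:5|imm=-2:11 = 0xc7fe; little→ fe c7

8075fec7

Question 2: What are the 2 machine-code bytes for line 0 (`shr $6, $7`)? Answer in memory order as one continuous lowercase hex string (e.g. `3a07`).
0. shr fields op=0x14:5|rd=6:3|rs=7:3|pad=0:5 → word a6e0h → e0 a6

e0a6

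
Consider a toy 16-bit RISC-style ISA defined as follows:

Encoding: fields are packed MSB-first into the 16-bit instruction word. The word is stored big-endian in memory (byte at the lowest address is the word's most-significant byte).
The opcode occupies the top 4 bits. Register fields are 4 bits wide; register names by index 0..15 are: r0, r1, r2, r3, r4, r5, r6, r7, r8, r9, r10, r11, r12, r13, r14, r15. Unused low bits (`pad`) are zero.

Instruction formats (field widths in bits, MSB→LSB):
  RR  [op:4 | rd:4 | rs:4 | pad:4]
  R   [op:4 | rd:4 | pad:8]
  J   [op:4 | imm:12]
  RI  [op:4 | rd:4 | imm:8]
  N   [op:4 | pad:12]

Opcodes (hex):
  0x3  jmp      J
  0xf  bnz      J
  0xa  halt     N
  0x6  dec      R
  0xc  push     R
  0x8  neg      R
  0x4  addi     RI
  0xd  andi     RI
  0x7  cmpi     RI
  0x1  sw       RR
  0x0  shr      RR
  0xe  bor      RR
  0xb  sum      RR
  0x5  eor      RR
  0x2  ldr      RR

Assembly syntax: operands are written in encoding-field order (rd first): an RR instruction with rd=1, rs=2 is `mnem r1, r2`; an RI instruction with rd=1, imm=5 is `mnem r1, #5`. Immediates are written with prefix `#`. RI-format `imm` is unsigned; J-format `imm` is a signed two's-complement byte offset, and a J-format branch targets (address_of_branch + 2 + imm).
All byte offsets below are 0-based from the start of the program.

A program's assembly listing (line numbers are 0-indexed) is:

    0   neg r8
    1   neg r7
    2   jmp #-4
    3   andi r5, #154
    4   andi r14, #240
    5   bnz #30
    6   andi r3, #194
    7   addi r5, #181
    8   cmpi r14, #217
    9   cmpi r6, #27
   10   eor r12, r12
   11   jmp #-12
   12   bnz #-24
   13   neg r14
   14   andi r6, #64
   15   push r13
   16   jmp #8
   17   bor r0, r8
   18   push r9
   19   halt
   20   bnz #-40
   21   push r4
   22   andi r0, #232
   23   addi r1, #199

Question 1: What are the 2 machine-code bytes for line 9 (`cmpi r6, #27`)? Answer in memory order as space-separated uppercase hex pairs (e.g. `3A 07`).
9. cmpi fields op=0x7:4|rd=6:4|imm=27:8 → word 761bh → 76 1b

76 1B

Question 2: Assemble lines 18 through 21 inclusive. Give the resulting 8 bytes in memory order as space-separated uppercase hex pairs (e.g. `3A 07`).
C9 00 A0 00 FF D8 C4 00

L18: push op=0xc:4|rd=9:4|pad=0:8 ⇒ 0xc900 ⇒ big c9 00
L19: halt op=0xa:4|pad=0:12 ⇒ 0xa000 ⇒ big a0 00
L20: bnz op=0xf:4|imm=-40:12 ⇒ 0xffd8 ⇒ big ff d8
L21: push op=0xc:4|rd=4:4|pad=0:8 ⇒ 0xc400 ⇒ big c4 00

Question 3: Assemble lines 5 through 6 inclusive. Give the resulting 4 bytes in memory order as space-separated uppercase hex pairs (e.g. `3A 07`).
5. bnz fields op=0xf:4|imm=30:12 → word f01eh → f0 1e
6. andi fields op=0xd:4|rd=3:4|imm=194:8 → word d3c2h → d3 c2

F0 1E D3 C2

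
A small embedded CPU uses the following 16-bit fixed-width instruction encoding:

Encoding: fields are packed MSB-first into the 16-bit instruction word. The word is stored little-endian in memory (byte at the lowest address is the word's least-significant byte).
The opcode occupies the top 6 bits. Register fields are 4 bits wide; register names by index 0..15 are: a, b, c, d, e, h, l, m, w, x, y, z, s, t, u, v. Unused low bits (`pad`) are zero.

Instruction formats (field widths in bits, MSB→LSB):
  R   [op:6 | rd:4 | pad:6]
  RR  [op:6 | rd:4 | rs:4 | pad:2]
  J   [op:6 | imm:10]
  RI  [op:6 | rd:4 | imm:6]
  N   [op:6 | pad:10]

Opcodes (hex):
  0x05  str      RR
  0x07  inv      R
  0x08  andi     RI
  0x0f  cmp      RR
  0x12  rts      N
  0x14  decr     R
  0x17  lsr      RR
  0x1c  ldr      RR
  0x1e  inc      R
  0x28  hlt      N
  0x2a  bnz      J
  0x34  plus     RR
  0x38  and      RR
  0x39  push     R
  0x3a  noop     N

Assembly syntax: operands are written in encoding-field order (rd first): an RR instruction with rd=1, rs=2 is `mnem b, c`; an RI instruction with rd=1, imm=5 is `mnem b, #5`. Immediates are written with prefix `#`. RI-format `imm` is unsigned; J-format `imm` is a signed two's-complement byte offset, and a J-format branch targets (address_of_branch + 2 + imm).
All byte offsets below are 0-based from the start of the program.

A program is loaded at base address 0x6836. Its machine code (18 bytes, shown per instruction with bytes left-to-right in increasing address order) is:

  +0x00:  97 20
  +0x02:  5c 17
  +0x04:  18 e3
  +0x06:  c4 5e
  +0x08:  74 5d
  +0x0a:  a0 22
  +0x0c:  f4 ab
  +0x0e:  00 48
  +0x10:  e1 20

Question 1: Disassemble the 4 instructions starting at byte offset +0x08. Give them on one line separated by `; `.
lsr h, t; andi y, #32; bnz #-12; rts

@+08  little-endian(74 5d) = 0x5d74
  op=0x5d74>>10=0x17 ⇒ lsr (RR)
  rd@[9:6]=0x5 ⇒ h
  rs@[5:2]=0xd ⇒ t
@+0a  little-endian(a0 22) = 0x22a0
  op=0x22a0>>10=0x8 ⇒ andi (RI)
  rd@[9:6]=0xa ⇒ y
  imm@[5:0]=0x20 ⇒ #32
@+0c  little-endian(f4 ab) = 0xabf4
  op=0xabf4>>10=0x2a ⇒ bnz (J)
  imm@[9:0]=0x3f4 (s10→-12) ⇒ #-12
@+0e  little-endian(00 48) = 0x4800
  op=0x4800>>10=0x12 ⇒ rts (N)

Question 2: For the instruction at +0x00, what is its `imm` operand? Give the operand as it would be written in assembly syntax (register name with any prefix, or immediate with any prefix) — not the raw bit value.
+0x00: 97 20 ⇒ word 0x2097 (little)
  opcode bits[15:10]=0x8: andi/RI
  rd: (w>>6)&0xf=0x2 → c
  imm: (w>>0)&0x3f=0x17 → #23

#23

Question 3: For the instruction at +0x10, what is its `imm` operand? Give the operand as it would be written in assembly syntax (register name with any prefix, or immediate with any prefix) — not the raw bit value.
#33

[10] e1 20 → 0x20e1
  top 6b → 0x8 → andi [RI]
  rd: (w>>6)&0xf=0x3 → d
  imm: (w>>0)&0x3f=0x21 → #33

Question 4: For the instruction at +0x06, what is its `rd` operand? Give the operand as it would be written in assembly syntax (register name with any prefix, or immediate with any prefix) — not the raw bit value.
z

@+06  little-endian(c4 5e) = 0x5ec4
  top 6b → 0x17 → lsr [RR]
  rd@[9:6]=0xb ⇒ z
  rs@[5:2]=0x1 ⇒ b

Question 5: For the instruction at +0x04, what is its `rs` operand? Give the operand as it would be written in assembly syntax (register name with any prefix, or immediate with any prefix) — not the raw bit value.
@+04  little-endian(18 e3) = 0xe318
  opcode bits[15:10]=0x38: and/RR
  [9:6] rd=12 = s
  [5:2] rs=6 = l

l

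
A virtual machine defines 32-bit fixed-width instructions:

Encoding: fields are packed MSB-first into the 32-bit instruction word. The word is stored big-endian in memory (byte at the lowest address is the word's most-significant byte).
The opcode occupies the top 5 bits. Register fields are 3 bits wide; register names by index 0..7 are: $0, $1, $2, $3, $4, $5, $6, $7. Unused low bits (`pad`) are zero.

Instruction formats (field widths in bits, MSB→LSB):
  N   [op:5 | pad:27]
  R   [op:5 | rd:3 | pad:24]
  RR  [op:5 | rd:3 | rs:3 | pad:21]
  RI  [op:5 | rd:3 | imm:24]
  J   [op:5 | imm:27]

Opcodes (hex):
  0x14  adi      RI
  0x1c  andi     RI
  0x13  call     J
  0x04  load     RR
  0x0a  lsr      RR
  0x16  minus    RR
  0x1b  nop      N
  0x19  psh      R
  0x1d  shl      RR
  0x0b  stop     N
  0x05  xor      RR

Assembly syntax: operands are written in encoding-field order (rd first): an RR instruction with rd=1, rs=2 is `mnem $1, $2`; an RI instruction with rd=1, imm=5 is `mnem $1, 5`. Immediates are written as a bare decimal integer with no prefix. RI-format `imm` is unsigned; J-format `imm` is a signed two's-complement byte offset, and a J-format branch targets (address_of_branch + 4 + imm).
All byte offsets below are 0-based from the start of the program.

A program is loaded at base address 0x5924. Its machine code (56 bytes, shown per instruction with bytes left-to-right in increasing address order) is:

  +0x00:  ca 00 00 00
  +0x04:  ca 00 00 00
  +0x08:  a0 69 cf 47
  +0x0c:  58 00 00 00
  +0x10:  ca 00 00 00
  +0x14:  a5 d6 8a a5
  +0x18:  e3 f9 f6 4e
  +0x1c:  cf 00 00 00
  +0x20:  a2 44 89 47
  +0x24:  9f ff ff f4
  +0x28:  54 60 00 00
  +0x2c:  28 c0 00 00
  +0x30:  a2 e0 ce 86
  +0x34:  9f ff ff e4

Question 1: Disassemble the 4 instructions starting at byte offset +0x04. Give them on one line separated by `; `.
psh $2; adi $0, 6934343; stop; psh $2

off 0x04: read ca 00 00 00 as big → 0xca000000
  op=0xca000000>>27=0x19 ⇒ psh (R)
  [26:24] rd=2 = $2
off 0x08: read a0 69 cf 47 as big → 0xa069cf47
  op=0xa069cf47>>27=0x14 ⇒ adi (RI)
  [26:24] rd=0 = $0
  [23:0] imm=6934343 = 6934343
off 0x0c: read 58 00 00 00 as big → 0x58000000
  op=0x58000000>>27=0xb ⇒ stop (N)
off 0x10: read ca 00 00 00 as big → 0xca000000
  op=0xca000000>>27=0x19 ⇒ psh (R)
  [26:24] rd=2 = $2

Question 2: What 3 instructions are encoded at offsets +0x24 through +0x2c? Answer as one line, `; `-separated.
@+24  big-endian(9f ff ff f4) = 0x9ffffff4
  top 5b → 0x13 → call [J]
  imm@[26:0]=0x7fffff4 (s27→-12) ⇒ -12
@+28  big-endian(54 60 00 00) = 0x54600000
  top 5b → 0xa → lsr [RR]
  rd@[26:24]=0x4 ⇒ $4
  rs@[23:21]=0x3 ⇒ $3
@+2c  big-endian(28 c0 00 00) = 0x28c00000
  top 5b → 0x5 → xor [RR]
  rd@[26:24]=0x0 ⇒ $0
  rs@[23:21]=0x6 ⇒ $6

call -12; lsr $4, $3; xor $0, $6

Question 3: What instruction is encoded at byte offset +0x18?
andi $3, 16381518

@+18  big-endian(e3 f9 f6 4e) = 0xe3f9f64e
  top 5b → 0x1c → andi [RI]
  rd: (w>>24)&0x7=0x3 → $3
  imm: (w>>0)&0xffffff=0xf9f64e → 16381518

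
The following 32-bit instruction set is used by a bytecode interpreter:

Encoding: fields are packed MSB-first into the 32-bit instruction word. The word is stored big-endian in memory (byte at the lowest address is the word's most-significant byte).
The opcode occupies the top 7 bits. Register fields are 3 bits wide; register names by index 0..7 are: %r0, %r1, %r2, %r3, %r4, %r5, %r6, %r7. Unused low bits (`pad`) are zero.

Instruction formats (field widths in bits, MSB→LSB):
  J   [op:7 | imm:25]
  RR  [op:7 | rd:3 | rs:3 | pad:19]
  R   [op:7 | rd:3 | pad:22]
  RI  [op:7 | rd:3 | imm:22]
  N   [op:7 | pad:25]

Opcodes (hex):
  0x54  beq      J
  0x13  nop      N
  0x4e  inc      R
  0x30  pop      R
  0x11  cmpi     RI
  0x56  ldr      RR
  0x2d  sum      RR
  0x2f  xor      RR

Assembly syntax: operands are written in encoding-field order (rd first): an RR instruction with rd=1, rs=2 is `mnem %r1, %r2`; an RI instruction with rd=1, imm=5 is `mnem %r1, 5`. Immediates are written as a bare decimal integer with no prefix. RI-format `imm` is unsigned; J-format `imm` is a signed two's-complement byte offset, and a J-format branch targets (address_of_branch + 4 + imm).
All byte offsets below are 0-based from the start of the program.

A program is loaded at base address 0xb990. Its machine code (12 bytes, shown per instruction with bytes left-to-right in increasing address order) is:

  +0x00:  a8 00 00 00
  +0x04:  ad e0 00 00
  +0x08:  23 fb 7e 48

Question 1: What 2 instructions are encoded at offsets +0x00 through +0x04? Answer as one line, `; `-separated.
off 0x00: read a8 00 00 00 as big → 0xa8000000
  top 7b → 0x54 → beq [J]
  imm@[24:0]=0x0 ⇒ 0
off 0x04: read ad e0 00 00 as big → 0xade00000
  top 7b → 0x56 → ldr [RR]
  rd@[24:22]=0x7 ⇒ %r7
  rs@[21:19]=0x4 ⇒ %r4

beq 0; ldr %r7, %r4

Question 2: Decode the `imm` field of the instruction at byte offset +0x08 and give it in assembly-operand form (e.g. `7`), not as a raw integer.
+0x08: 23 fb 7e 48 ⇒ word 0x23fb7e48 (big)
  opcode bits[31:25]=0x11: cmpi/RI
  rd: (w>>22)&0x7=0x7 → %r7
  imm: (w>>0)&0x3fffff=0x3b7e48 → 3898952

3898952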